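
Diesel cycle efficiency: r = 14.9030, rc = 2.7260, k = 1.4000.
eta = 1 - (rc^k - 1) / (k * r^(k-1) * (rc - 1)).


r^(k-1) = 2.9465
rc^k = 4.0713
eta = 0.5686 = 56.8632%

56.8632%


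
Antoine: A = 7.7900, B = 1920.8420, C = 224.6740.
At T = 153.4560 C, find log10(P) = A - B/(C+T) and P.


C+T = 378.1300
B/(C+T) = 5.0798
log10(P) = 7.7900 - 5.0798 = 2.7102
P = 10^2.7102 = 513.0438 mmHg

513.0438 mmHg


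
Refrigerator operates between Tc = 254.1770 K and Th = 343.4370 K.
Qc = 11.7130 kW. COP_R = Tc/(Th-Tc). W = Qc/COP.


COP = 254.1770 / 89.2600 = 2.8476
W = 11.7130 / 2.8476 = 4.1133 kW

COP = 2.8476, W = 4.1133 kW


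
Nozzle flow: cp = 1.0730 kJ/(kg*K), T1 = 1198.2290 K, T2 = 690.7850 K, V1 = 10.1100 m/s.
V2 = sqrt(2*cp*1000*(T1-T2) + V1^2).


dT = 507.4440 K
2*cp*1000*dT = 1088974.8240
V1^2 = 102.2121
V2 = sqrt(1089077.0361) = 1043.5885 m/s

1043.5885 m/s


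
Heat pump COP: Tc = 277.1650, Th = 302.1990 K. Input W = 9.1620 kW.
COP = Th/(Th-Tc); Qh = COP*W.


COP = 302.1990 / 25.0340 = 12.0715
Qh = 12.0715 * 9.1620 = 110.5995 kW

COP = 12.0715, Qh = 110.5995 kW


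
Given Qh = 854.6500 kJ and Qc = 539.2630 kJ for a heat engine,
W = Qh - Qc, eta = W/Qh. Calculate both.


W = 854.6500 - 539.2630 = 315.3870 kJ
eta = 315.3870 / 854.6500 = 0.3690 = 36.9025%

W = 315.3870 kJ, eta = 36.9025%


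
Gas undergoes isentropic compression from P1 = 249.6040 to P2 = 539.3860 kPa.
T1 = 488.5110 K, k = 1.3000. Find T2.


(k-1)/k = 0.2308
(P2/P1)^exp = 1.1946
T2 = 488.5110 * 1.1946 = 583.5806 K

583.5806 K


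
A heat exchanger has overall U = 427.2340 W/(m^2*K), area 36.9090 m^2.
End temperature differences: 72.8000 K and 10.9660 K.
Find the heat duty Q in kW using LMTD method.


LMTD = 32.6660 K
Q = 427.2340 * 36.9090 * 32.6660 = 515102.9045 W = 515.1029 kW

515.1029 kW


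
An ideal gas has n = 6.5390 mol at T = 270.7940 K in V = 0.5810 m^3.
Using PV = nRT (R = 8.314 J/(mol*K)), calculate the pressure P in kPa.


P = nRT/V = 6.5390 * 8.314 * 270.7940 / 0.5810
= 14721.7824 / 0.5810 = 25338.6961 Pa = 25.3387 kPa

25.3387 kPa


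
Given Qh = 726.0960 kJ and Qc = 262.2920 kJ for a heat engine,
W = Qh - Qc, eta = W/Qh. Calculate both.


W = 726.0960 - 262.2920 = 463.8040 kJ
eta = 463.8040 / 726.0960 = 0.6388 = 63.8764%

W = 463.8040 kJ, eta = 63.8764%


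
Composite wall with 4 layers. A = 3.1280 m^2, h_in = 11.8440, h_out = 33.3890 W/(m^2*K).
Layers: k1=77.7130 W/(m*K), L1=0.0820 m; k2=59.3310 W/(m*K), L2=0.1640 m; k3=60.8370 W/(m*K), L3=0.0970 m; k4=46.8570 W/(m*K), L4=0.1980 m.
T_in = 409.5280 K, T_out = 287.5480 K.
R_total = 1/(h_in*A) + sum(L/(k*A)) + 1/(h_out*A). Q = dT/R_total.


R_conv_in = 1/(11.8440*3.1280) = 0.0270
R_1 = 0.0820/(77.7130*3.1280) = 0.0003
R_2 = 0.1640/(59.3310*3.1280) = 0.0009
R_3 = 0.0970/(60.8370*3.1280) = 0.0005
R_4 = 0.1980/(46.8570*3.1280) = 0.0014
R_conv_out = 1/(33.3890*3.1280) = 0.0096
R_total = 0.0396 K/W
Q = 121.9800 / 0.0396 = 3076.5406 W

R_total = 0.0396 K/W, Q = 3076.5406 W


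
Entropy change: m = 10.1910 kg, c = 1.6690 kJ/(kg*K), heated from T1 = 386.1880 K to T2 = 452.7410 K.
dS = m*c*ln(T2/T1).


T2/T1 = 1.1723
ln(T2/T1) = 0.1590
dS = 10.1910 * 1.6690 * 0.1590 = 2.7043 kJ/K

2.7043 kJ/K


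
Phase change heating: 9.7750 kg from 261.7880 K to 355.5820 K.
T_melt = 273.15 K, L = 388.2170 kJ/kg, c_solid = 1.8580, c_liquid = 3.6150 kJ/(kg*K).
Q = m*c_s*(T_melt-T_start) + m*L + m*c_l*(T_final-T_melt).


Q1 (sensible, solid) = 9.7750 * 1.8580 * 11.3620 = 206.3561 kJ
Q2 (latent) = 9.7750 * 388.2170 = 3794.8212 kJ
Q3 (sensible, liquid) = 9.7750 * 3.6150 * 82.4320 = 2912.8687 kJ
Q_total = 6914.0459 kJ

6914.0459 kJ


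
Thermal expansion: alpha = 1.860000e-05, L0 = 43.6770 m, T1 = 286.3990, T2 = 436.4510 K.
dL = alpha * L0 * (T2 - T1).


dT = 150.0520 K
dL = 1.860000e-05 * 43.6770 * 150.0520 = 0.121901 m
L_final = 43.798901 m

dL = 0.121901 m


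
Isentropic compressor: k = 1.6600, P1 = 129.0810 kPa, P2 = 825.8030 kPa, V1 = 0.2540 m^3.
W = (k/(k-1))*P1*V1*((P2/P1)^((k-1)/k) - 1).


(k-1)/k = 0.3976
(P2/P1)^exp = 2.0915
W = 2.5152 * 129.0810 * 0.2540 * (2.0915 - 1) = 90.0108 kJ

90.0108 kJ


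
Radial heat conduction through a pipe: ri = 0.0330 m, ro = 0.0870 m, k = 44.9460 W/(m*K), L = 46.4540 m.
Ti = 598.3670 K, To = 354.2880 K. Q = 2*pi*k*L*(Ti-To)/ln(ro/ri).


dT = 244.0790 K
ln(ro/ri) = 0.9694
Q = 2*pi*44.9460*46.4540*244.0790 / 0.9694 = 3303095.8910 W

3303095.8910 W


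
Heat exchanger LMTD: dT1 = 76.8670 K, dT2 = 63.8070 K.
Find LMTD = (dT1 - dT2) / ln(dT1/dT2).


dT1/dT2 = 1.2047
ln(dT1/dT2) = 0.1862
LMTD = 13.0600 / 0.1862 = 70.1345 K

70.1345 K


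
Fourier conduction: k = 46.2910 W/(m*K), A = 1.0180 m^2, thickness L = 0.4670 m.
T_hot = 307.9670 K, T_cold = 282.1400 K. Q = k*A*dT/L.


dT = 25.8270 K
Q = 46.2910 * 1.0180 * 25.8270 / 0.4670 = 2606.1621 W

2606.1621 W


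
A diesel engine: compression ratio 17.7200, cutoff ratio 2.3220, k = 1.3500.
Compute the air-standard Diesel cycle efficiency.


r^(k-1) = 2.7350
rc^k = 3.1183
eta = 0.5660 = 56.6036%

56.6036%


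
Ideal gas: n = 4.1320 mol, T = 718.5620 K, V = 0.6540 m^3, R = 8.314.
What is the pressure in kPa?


P = nRT/V = 4.1320 * 8.314 * 718.5620 / 0.6540
= 24685.0823 / 0.6540 = 37744.7742 Pa = 37.7448 kPa

37.7448 kPa


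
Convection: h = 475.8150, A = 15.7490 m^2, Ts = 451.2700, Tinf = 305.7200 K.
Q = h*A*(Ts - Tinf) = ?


dT = 145.5500 K
Q = 475.8150 * 15.7490 * 145.5500 = 1090694.9988 W

1090694.9988 W


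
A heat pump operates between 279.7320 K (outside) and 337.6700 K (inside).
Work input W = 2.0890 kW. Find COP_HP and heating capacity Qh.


COP = 337.6700 / 57.9380 = 5.8281
Qh = 5.8281 * 2.0890 = 12.1750 kW

COP = 5.8281, Qh = 12.1750 kW


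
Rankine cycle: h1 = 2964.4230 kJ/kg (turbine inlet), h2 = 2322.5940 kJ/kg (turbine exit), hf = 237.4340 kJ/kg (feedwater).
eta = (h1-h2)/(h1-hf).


W = 641.8290 kJ/kg
Q_in = 2726.9890 kJ/kg
eta = 0.2354 = 23.5362%

eta = 23.5362%


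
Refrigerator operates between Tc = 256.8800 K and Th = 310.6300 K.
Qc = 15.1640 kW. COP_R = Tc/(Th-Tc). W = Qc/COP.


COP = 256.8800 / 53.7500 = 4.7792
W = 15.1640 / 4.7792 = 3.1729 kW

COP = 4.7792, W = 3.1729 kW


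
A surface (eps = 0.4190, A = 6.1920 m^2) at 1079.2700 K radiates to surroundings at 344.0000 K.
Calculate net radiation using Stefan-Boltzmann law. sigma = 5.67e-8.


T^4 = 1.3568e+12
Tsurr^4 = 1.4003e+10
Q = 0.4190 * 5.67e-8 * 6.1920 * 1.3428e+12 = 197534.4711 W

197534.4711 W


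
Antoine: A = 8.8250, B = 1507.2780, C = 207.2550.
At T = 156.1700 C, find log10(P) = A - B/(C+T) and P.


C+T = 363.4250
B/(C+T) = 4.1474
log10(P) = 8.8250 - 4.1474 = 4.6776
P = 10^4.6776 = 47596.4771 mmHg

47596.4771 mmHg


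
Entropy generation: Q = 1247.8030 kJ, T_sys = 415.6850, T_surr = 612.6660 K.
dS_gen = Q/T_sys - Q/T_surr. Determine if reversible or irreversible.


dS_sys = 1247.8030/415.6850 = 3.0018 kJ/K
dS_surr = -1247.8030/612.6660 = -2.0367 kJ/K
dS_gen = 3.0018 - 2.0367 = 0.9651 kJ/K (irreversible)

dS_gen = 0.9651 kJ/K, irreversible


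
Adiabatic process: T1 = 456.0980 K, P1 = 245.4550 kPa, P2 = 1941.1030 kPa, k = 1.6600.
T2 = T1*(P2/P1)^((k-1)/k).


(k-1)/k = 0.3976
(P2/P1)^exp = 2.2754
T2 = 456.0980 * 2.2754 = 1037.8266 K

1037.8266 K


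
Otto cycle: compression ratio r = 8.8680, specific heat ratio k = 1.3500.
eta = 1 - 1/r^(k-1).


r^(k-1) = 2.1465
eta = 1 - 1/2.1465 = 0.5341 = 53.4134%

53.4134%


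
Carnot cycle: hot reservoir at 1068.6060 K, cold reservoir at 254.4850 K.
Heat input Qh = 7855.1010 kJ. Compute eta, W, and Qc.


eta = 1 - 254.4850/1068.6060 = 0.7619
W = 0.7619 * 7855.1010 = 5984.4346 kJ
Qc = 7855.1010 - 5984.4346 = 1870.6664 kJ

eta = 76.1853%, W = 5984.4346 kJ, Qc = 1870.6664 kJ


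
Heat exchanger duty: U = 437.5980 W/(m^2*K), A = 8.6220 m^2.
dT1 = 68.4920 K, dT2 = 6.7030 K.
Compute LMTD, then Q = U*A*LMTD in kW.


LMTD = 26.5855 K
Q = 437.5980 * 8.6220 * 26.5855 = 100306.2886 W = 100.3063 kW

100.3063 kW


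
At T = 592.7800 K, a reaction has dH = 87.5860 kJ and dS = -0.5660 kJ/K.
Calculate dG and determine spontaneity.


T*dS = 592.7800 * -0.5660 = -335.5135 kJ
dG = 87.5860 + 335.5135 = 423.0995 kJ (non-spontaneous)

dG = 423.0995 kJ, non-spontaneous


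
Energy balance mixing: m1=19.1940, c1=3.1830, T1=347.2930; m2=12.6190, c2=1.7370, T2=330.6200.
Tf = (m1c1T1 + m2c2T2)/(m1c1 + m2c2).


num = 28464.6198
den = 83.0137
Tf = 342.8906 K

342.8906 K


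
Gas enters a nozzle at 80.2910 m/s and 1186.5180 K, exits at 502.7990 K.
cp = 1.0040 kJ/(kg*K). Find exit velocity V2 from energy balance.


dT = 683.7190 K
2*cp*1000*dT = 1372907.7520
V1^2 = 6446.6447
V2 = sqrt(1379354.3967) = 1174.4592 m/s

1174.4592 m/s


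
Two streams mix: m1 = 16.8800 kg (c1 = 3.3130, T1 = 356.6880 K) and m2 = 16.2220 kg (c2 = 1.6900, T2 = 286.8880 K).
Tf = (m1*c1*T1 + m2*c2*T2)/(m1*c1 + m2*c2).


num = 27812.3061
den = 83.3386
Tf = 333.7265 K

333.7265 K


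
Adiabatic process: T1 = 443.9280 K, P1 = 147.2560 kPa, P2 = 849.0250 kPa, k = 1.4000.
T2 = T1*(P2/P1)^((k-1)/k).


(k-1)/k = 0.2857
(P2/P1)^exp = 1.6496
T2 = 443.9280 * 1.6496 = 732.3143 K

732.3143 K


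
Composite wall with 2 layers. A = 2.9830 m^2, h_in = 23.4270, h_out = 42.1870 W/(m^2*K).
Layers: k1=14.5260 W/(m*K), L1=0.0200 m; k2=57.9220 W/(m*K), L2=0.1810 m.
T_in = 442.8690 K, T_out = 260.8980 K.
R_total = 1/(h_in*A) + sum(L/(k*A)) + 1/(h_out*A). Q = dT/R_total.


R_conv_in = 1/(23.4270*2.9830) = 0.0143
R_1 = 0.0200/(14.5260*2.9830) = 0.0005
R_2 = 0.1810/(57.9220*2.9830) = 0.0010
R_conv_out = 1/(42.1870*2.9830) = 0.0079
R_total = 0.0238 K/W
Q = 181.9710 / 0.0238 = 7657.0454 W

R_total = 0.0238 K/W, Q = 7657.0454 W


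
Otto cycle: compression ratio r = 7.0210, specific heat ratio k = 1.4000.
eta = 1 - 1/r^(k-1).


r^(k-1) = 2.1805
eta = 1 - 1/2.1805 = 0.5414 = 54.1393%

54.1393%


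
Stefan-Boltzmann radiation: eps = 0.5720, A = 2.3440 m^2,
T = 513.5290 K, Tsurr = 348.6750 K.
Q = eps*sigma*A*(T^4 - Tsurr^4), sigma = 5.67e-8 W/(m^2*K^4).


T^4 = 6.9544e+10
Tsurr^4 = 1.4780e+10
Q = 0.5720 * 5.67e-8 * 2.3440 * 5.4764e+10 = 4163.2239 W

4163.2239 W


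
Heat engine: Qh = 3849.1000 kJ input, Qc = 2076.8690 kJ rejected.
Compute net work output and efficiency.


W = 3849.1000 - 2076.8690 = 1772.2310 kJ
eta = 1772.2310 / 3849.1000 = 0.4604 = 46.0427%

W = 1772.2310 kJ, eta = 46.0427%


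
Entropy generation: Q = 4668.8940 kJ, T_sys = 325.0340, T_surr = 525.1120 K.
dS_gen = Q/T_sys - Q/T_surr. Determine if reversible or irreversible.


dS_sys = 4668.8940/325.0340 = 14.3643 kJ/K
dS_surr = -4668.8940/525.1120 = -8.8912 kJ/K
dS_gen = 14.3643 - 8.8912 = 5.4731 kJ/K (irreversible)

dS_gen = 5.4731 kJ/K, irreversible


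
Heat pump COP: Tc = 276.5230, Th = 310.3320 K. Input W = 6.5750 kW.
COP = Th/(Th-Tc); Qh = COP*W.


COP = 310.3320 / 33.8090 = 9.1790
Qh = 9.1790 * 6.5750 = 60.3518 kW

COP = 9.1790, Qh = 60.3518 kW


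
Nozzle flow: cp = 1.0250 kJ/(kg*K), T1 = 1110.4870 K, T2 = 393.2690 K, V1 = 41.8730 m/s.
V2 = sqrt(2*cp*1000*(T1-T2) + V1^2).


dT = 717.2180 K
2*cp*1000*dT = 1470296.9000
V1^2 = 1753.3481
V2 = sqrt(1472050.2481) = 1213.2808 m/s

1213.2808 m/s


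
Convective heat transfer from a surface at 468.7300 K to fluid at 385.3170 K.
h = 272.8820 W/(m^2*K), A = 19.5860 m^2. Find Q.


dT = 83.4130 K
Q = 272.8820 * 19.5860 * 83.4130 = 445814.6961 W

445814.6961 W


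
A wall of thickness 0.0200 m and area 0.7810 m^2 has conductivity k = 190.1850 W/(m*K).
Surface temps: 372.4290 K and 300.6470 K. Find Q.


dT = 71.7820 K
Q = 190.1850 * 0.7810 * 71.7820 / 0.0200 = 533105.1201 W

533105.1201 W


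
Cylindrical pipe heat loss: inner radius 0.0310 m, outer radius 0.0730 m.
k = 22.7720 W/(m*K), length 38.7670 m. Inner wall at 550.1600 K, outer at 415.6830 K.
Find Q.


dT = 134.4770 K
ln(ro/ri) = 0.8565
Q = 2*pi*22.7720*38.7670*134.4770 / 0.8565 = 870919.3912 W

870919.3912 W


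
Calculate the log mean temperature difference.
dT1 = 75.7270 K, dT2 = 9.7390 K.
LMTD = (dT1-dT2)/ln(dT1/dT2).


dT1/dT2 = 7.7756
ln(dT1/dT2) = 2.0510
LMTD = 65.9880 / 2.0510 = 32.1736 K

32.1736 K


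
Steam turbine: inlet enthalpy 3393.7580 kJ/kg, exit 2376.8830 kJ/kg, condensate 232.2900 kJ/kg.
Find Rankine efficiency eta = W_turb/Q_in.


W = 1016.8750 kJ/kg
Q_in = 3161.4680 kJ/kg
eta = 0.3216 = 32.1646%

eta = 32.1646%


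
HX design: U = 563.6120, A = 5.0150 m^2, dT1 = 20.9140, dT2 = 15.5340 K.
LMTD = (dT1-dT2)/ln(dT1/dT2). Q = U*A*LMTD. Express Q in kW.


LMTD = 18.0909 K
Q = 563.6120 * 5.0150 * 18.0909 = 51134.0930 W = 51.1341 kW

51.1341 kW


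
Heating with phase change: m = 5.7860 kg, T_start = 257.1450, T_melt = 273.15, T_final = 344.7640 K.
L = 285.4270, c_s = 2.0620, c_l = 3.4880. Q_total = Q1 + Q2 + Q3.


Q1 (sensible, solid) = 5.7860 * 2.0620 * 16.0050 = 190.9514 kJ
Q2 (latent) = 5.7860 * 285.4270 = 1651.4806 kJ
Q3 (sensible, liquid) = 5.7860 * 3.4880 * 71.6140 = 1445.2828 kJ
Q_total = 3287.7148 kJ

3287.7148 kJ


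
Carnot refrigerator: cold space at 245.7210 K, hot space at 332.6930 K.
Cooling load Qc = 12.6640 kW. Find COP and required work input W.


COP = 245.7210 / 86.9720 = 2.8253
W = 12.6640 / 2.8253 = 4.4824 kW

COP = 2.8253, W = 4.4824 kW


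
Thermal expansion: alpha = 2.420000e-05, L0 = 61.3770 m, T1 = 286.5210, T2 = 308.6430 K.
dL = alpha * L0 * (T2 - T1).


dT = 22.1220 K
dL = 2.420000e-05 * 61.3770 * 22.1220 = 0.032858 m
L_final = 61.409858 m

dL = 0.032858 m


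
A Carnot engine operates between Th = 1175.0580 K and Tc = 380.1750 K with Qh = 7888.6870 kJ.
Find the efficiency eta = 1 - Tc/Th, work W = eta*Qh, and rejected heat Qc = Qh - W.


eta = 1 - 380.1750/1175.0580 = 0.6765
W = 0.6765 * 7888.6870 = 5336.4031 kJ
Qc = 7888.6870 - 5336.4031 = 2552.2839 kJ

eta = 67.6463%, W = 5336.4031 kJ, Qc = 2552.2839 kJ


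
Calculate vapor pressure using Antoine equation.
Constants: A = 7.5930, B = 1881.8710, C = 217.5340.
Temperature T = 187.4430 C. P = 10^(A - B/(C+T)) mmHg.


C+T = 404.9770
B/(C+T) = 4.6469
log10(P) = 7.5930 - 4.6469 = 2.9461
P = 10^2.9461 = 883.3667 mmHg

883.3667 mmHg


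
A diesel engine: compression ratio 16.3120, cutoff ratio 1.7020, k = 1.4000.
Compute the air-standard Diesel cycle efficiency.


r^(k-1) = 3.0549
rc^k = 2.1054
eta = 0.6318 = 63.1813%

63.1813%


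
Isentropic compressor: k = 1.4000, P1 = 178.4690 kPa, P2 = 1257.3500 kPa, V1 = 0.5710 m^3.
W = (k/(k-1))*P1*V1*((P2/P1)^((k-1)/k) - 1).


(k-1)/k = 0.2857
(P2/P1)^exp = 1.7468
W = 3.5000 * 178.4690 * 0.5710 * (1.7468 - 1) = 266.3787 kJ

266.3787 kJ


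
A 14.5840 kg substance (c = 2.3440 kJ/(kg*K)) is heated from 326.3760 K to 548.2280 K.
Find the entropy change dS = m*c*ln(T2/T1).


T2/T1 = 1.6797
ln(T2/T1) = 0.5186
dS = 14.5840 * 2.3440 * 0.5186 = 17.7297 kJ/K

17.7297 kJ/K


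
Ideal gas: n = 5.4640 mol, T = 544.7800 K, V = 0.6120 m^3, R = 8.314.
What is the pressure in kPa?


P = nRT/V = 5.4640 * 8.314 * 544.7800 / 0.6120
= 24748.1002 / 0.6120 = 40438.0723 Pa = 40.4381 kPa

40.4381 kPa


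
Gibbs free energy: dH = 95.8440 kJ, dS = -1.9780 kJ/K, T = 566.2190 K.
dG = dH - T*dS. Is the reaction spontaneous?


T*dS = 566.2190 * -1.9780 = -1119.9812 kJ
dG = 95.8440 + 1119.9812 = 1215.8252 kJ (non-spontaneous)

dG = 1215.8252 kJ, non-spontaneous


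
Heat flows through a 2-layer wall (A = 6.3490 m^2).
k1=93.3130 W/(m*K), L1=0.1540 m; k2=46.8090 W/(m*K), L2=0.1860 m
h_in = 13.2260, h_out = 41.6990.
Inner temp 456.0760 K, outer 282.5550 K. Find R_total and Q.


R_conv_in = 1/(13.2260*6.3490) = 0.0119
R_1 = 0.1540/(93.3130*6.3490) = 0.0003
R_2 = 0.1860/(46.8090*6.3490) = 0.0006
R_conv_out = 1/(41.6990*6.3490) = 0.0038
R_total = 0.0166 K/W
Q = 173.5210 / 0.0166 = 10470.8963 W

R_total = 0.0166 K/W, Q = 10470.8963 W


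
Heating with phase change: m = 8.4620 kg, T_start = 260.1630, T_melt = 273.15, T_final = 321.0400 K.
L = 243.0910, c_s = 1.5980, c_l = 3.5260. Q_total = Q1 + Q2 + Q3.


Q1 (sensible, solid) = 8.4620 * 1.5980 * 12.9870 = 175.6138 kJ
Q2 (latent) = 8.4620 * 243.0910 = 2057.0360 kJ
Q3 (sensible, liquid) = 8.4620 * 3.5260 * 47.8900 = 1428.8945 kJ
Q_total = 3661.5443 kJ

3661.5443 kJ


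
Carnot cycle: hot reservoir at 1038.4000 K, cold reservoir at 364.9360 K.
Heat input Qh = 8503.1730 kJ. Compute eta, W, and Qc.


eta = 1 - 364.9360/1038.4000 = 0.6486
W = 0.6486 * 8503.1730 = 5514.8121 kJ
Qc = 8503.1730 - 5514.8121 = 2988.3609 kJ

eta = 64.8559%, W = 5514.8121 kJ, Qc = 2988.3609 kJ


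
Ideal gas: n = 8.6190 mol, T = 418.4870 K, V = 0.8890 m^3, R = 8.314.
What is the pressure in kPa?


P = nRT/V = 8.6190 * 8.314 * 418.4870 / 0.8890
= 29988.0946 / 0.8890 = 33732.3899 Pa = 33.7324 kPa

33.7324 kPa


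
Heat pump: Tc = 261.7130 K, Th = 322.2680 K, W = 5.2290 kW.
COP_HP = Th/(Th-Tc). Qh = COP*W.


COP = 322.2680 / 60.5550 = 5.3219
Qh = 5.3219 * 5.2290 = 27.8282 kW

COP = 5.3219, Qh = 27.8282 kW


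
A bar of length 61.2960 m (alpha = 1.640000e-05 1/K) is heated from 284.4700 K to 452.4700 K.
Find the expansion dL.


dT = 168.0000 K
dL = 1.640000e-05 * 61.2960 * 168.0000 = 0.168883 m
L_final = 61.464883 m

dL = 0.168883 m


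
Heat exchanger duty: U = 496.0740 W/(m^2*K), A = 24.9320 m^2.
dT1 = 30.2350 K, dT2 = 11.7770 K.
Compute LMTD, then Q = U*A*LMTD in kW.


LMTD = 19.5768 K
Q = 496.0740 * 24.9320 * 19.5768 = 242127.8966 W = 242.1279 kW

242.1279 kW


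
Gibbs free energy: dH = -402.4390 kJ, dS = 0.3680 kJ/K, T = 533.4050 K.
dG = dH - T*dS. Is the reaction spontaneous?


T*dS = 533.4050 * 0.3680 = 196.2930 kJ
dG = -402.4390 - 196.2930 = -598.7320 kJ (spontaneous)

dG = -598.7320 kJ, spontaneous


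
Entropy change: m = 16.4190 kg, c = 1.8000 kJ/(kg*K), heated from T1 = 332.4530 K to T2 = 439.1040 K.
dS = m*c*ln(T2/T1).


T2/T1 = 1.3208
ln(T2/T1) = 0.2782
dS = 16.4190 * 1.8000 * 0.2782 = 8.2231 kJ/K

8.2231 kJ/K


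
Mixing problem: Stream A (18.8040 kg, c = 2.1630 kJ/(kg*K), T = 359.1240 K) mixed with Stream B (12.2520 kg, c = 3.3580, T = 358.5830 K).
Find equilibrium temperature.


num = 29359.5684
den = 81.8153
Tf = 358.8519 K

358.8519 K


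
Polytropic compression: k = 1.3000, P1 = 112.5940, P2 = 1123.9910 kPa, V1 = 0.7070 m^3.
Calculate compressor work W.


(k-1)/k = 0.2308
(P2/P1)^exp = 1.7006
W = 4.3333 * 112.5940 * 0.7070 * (1.7006 - 1) = 241.6634 kJ

241.6634 kJ


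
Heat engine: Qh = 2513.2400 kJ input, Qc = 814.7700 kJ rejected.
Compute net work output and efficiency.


W = 2513.2400 - 814.7700 = 1698.4700 kJ
eta = 1698.4700 / 2513.2400 = 0.6758 = 67.5809%

W = 1698.4700 kJ, eta = 67.5809%


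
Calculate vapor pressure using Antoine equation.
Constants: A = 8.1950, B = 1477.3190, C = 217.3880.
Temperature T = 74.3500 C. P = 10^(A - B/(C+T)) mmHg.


C+T = 291.7380
B/(C+T) = 5.0639
log10(P) = 8.1950 - 5.0639 = 3.1311
P = 10^3.1311 = 1352.5233 mmHg

1352.5233 mmHg


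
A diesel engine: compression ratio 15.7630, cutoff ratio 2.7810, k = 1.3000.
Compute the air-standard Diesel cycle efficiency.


r^(k-1) = 2.2871
rc^k = 3.7797
eta = 0.4751 = 47.5066%

47.5066%


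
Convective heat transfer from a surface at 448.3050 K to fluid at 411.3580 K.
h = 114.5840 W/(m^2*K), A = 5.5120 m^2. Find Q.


dT = 36.9470 K
Q = 114.5840 * 5.5120 * 36.9470 = 23335.2452 W

23335.2452 W


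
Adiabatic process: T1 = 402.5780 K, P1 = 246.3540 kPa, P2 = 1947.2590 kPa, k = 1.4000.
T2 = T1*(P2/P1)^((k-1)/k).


(k-1)/k = 0.2857
(P2/P1)^exp = 1.8052
T2 = 402.5780 * 1.8052 = 726.7460 K

726.7460 K


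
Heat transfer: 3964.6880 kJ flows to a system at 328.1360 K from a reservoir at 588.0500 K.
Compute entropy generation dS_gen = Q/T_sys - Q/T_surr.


dS_sys = 3964.6880/328.1360 = 12.0825 kJ/K
dS_surr = -3964.6880/588.0500 = -6.7421 kJ/K
dS_gen = 12.0825 - 6.7421 = 5.3404 kJ/K (irreversible)

dS_gen = 5.3404 kJ/K, irreversible


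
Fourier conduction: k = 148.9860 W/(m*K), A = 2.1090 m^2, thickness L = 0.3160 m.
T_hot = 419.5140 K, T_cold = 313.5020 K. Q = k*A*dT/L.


dT = 106.0120 K
Q = 148.9860 * 2.1090 * 106.0120 / 0.3160 = 105411.9835 W

105411.9835 W


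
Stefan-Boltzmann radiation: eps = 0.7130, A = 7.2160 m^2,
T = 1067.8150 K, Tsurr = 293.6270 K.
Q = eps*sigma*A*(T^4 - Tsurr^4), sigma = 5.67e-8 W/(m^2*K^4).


T^4 = 1.3001e+12
Tsurr^4 = 7.4333e+09
Q = 0.7130 * 5.67e-8 * 7.2160 * 1.2927e+12 = 377105.6282 W

377105.6282 W


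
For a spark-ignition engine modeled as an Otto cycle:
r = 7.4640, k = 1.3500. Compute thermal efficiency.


r^(k-1) = 2.0209
eta = 1 - 1/2.0209 = 0.5052 = 50.5166%

50.5166%


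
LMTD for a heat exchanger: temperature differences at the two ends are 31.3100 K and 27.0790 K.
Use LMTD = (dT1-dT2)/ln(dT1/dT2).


dT1/dT2 = 1.1562
ln(dT1/dT2) = 0.1452
LMTD = 4.2310 / 0.1452 = 29.1433 K

29.1433 K


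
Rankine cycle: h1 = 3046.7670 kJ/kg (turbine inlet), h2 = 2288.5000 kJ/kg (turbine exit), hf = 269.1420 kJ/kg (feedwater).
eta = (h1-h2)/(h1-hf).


W = 758.2670 kJ/kg
Q_in = 2777.6250 kJ/kg
eta = 0.2730 = 27.2991%

eta = 27.2991%


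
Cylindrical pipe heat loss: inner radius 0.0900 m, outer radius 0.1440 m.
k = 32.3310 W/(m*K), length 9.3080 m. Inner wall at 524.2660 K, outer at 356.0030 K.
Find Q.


dT = 168.2630 K
ln(ro/ri) = 0.4700
Q = 2*pi*32.3310*9.3080*168.2630 / 0.4700 = 676928.4965 W

676928.4965 W


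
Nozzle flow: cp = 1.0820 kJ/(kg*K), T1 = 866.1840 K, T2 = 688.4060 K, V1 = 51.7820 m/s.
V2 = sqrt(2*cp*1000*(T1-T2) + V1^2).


dT = 177.7780 K
2*cp*1000*dT = 384711.5920
V1^2 = 2681.3755
V2 = sqrt(387392.9675) = 622.4090 m/s

622.4090 m/s


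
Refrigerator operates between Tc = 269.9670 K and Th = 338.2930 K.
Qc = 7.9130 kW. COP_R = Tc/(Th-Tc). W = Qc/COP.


COP = 269.9670 / 68.3260 = 3.9512
W = 7.9130 / 3.9512 = 2.0027 kW

COP = 3.9512, W = 2.0027 kW


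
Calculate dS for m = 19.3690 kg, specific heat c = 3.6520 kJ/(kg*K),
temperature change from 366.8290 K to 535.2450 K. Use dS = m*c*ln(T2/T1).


T2/T1 = 1.4591
ln(T2/T1) = 0.3778
dS = 19.3690 * 3.6520 * 0.3778 = 26.7259 kJ/K

26.7259 kJ/K


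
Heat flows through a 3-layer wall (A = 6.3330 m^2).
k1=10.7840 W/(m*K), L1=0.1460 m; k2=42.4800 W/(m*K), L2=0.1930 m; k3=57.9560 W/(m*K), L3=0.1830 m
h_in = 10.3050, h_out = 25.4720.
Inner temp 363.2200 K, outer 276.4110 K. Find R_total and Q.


R_conv_in = 1/(10.3050*6.3330) = 0.0153
R_1 = 0.1460/(10.7840*6.3330) = 0.0021
R_2 = 0.1930/(42.4800*6.3330) = 0.0007
R_3 = 0.1830/(57.9560*6.3330) = 0.0005
R_conv_out = 1/(25.4720*6.3330) = 0.0062
R_total = 0.0249 K/W
Q = 86.8090 / 0.0249 = 3489.6950 W

R_total = 0.0249 K/W, Q = 3489.6950 W


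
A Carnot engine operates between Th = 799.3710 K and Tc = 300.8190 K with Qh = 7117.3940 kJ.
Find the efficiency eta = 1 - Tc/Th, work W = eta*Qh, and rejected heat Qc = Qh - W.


eta = 1 - 300.8190/799.3710 = 0.6237
W = 0.6237 * 7117.3940 = 4438.9789 kJ
Qc = 7117.3940 - 4438.9789 = 2678.4151 kJ

eta = 62.3680%, W = 4438.9789 kJ, Qc = 2678.4151 kJ


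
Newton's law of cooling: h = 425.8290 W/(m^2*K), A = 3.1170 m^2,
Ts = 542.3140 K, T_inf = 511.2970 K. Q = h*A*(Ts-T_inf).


dT = 31.0170 K
Q = 425.8290 * 3.1170 * 31.0170 = 41169.1430 W

41169.1430 W


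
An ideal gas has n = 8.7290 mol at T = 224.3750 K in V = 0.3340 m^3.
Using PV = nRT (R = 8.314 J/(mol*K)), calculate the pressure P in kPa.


P = nRT/V = 8.7290 * 8.314 * 224.3750 / 0.3340
= 16283.5458 / 0.3340 = 48753.1311 Pa = 48.7531 kPa

48.7531 kPa


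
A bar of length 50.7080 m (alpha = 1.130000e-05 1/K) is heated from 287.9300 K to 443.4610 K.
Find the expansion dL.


dT = 155.5310 K
dL = 1.130000e-05 * 50.7080 * 155.5310 = 0.089119 m
L_final = 50.797119 m

dL = 0.089119 m


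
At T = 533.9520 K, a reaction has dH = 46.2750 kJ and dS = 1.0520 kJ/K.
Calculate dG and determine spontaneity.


T*dS = 533.9520 * 1.0520 = 561.7175 kJ
dG = 46.2750 - 561.7175 = -515.4425 kJ (spontaneous)

dG = -515.4425 kJ, spontaneous


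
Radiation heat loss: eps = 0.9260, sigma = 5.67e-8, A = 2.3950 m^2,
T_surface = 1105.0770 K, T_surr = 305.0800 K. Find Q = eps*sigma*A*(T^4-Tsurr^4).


T^4 = 1.4913e+12
Tsurr^4 = 8.6627e+09
Q = 0.9260 * 5.67e-8 * 2.3950 * 1.4827e+12 = 186440.2376 W

186440.2376 W


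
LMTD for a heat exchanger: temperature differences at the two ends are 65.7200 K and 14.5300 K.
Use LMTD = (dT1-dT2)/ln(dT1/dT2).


dT1/dT2 = 4.5231
ln(dT1/dT2) = 1.5092
LMTD = 51.1900 / 1.5092 = 33.9189 K

33.9189 K


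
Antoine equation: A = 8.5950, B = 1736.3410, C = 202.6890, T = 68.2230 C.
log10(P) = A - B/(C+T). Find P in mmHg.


C+T = 270.9120
B/(C+T) = 6.4092
log10(P) = 8.5950 - 6.4092 = 2.1858
P = 10^2.1858 = 153.3756 mmHg

153.3756 mmHg


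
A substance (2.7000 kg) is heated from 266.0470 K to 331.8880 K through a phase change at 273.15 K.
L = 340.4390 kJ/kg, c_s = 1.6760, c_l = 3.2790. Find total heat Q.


Q1 (sensible, solid) = 2.7000 * 1.6760 * 7.1030 = 32.1425 kJ
Q2 (latent) = 2.7000 * 340.4390 = 919.1853 kJ
Q3 (sensible, liquid) = 2.7000 * 3.2790 * 58.7380 = 520.0251 kJ
Q_total = 1471.3529 kJ

1471.3529 kJ


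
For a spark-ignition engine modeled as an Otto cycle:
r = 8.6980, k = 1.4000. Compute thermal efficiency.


r^(k-1) = 2.3756
eta = 1 - 1/2.3756 = 0.5790 = 57.9048%

57.9048%


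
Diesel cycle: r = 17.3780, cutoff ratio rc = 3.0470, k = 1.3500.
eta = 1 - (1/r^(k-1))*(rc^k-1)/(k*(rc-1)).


r^(k-1) = 2.7164
rc^k = 4.5002
eta = 0.5337 = 53.3731%

53.3731%


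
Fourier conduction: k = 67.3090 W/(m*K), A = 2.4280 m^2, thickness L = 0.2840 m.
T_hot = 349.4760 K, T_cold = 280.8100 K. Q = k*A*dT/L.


dT = 68.6660 K
Q = 67.3090 * 2.4280 * 68.6660 / 0.2840 = 39513.4754 W

39513.4754 W


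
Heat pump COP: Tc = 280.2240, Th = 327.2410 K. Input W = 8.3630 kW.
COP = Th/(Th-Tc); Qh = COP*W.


COP = 327.2410 / 47.0170 = 6.9601
Qh = 6.9601 * 8.3630 = 58.2070 kW

COP = 6.9601, Qh = 58.2070 kW


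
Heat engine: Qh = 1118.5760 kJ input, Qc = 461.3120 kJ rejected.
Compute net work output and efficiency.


W = 1118.5760 - 461.3120 = 657.2640 kJ
eta = 657.2640 / 1118.5760 = 0.5876 = 58.7590%

W = 657.2640 kJ, eta = 58.7590%


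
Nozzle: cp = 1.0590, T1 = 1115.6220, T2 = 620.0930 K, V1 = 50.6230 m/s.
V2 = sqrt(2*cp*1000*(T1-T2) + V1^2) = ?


dT = 495.5290 K
2*cp*1000*dT = 1049530.4220
V1^2 = 2562.6881
V2 = sqrt(1052093.1101) = 1025.7159 m/s

1025.7159 m/s


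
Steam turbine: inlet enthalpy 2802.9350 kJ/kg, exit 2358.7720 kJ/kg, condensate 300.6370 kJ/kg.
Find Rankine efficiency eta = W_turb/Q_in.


W = 444.1630 kJ/kg
Q_in = 2502.2980 kJ/kg
eta = 0.1775 = 17.7502%

eta = 17.7502%


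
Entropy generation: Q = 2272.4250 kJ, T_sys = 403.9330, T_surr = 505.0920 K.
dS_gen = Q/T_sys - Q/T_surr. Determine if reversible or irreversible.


dS_sys = 2272.4250/403.9330 = 5.6257 kJ/K
dS_surr = -2272.4250/505.0920 = -4.4990 kJ/K
dS_gen = 5.6257 - 4.4990 = 1.1267 kJ/K (irreversible)

dS_gen = 1.1267 kJ/K, irreversible


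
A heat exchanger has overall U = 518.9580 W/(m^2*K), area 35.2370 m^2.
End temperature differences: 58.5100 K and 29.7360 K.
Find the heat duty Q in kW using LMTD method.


LMTD = 42.5123 K
Q = 518.9580 * 35.2370 * 42.5123 = 777402.3398 W = 777.4023 kW

777.4023 kW


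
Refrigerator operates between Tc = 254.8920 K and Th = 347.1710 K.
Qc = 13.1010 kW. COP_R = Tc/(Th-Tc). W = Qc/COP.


COP = 254.8920 / 92.2790 = 2.7622
W = 13.1010 / 2.7622 = 4.7430 kW

COP = 2.7622, W = 4.7430 kW


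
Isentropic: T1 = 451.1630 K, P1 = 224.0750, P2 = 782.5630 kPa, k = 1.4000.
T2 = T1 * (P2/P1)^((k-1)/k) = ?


(k-1)/k = 0.2857
(P2/P1)^exp = 1.4295
T2 = 451.1630 * 1.4295 = 644.9296 K

644.9296 K


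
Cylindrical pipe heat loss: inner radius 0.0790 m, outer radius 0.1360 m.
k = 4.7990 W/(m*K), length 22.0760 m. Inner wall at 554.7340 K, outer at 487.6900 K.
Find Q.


dT = 67.0440 K
ln(ro/ri) = 0.5432
Q = 2*pi*4.7990*22.0760*67.0440 / 0.5432 = 82157.1824 W

82157.1824 W


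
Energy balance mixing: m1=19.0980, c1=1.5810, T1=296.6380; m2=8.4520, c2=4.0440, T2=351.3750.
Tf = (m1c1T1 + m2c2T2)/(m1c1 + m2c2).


num = 20966.6275
den = 64.3738
Tf = 325.7011 K

325.7011 K


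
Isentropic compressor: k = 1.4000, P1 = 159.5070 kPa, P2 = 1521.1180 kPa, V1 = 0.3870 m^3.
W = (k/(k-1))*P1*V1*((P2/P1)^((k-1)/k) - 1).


(k-1)/k = 0.2857
(P2/P1)^exp = 1.9047
W = 3.5000 * 159.5070 * 0.3870 * (1.9047 - 1) = 195.4598 kJ

195.4598 kJ


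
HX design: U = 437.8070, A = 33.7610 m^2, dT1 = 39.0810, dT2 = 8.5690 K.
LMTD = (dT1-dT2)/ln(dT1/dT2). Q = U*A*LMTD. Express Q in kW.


LMTD = 20.1069 K
Q = 437.8070 * 33.7610 * 20.1069 = 297196.8242 W = 297.1968 kW

297.1968 kW


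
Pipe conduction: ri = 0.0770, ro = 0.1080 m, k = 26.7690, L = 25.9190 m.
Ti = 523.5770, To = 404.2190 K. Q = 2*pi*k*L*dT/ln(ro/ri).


dT = 119.3580 K
ln(ro/ri) = 0.3383
Q = 2*pi*26.7690*25.9190*119.3580 / 0.3383 = 1537965.7592 W

1537965.7592 W


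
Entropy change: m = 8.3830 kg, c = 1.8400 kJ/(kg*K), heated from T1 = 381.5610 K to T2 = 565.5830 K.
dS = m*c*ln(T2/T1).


T2/T1 = 1.4823
ln(T2/T1) = 0.3936
dS = 8.3830 * 1.8400 * 0.3936 = 6.0710 kJ/K

6.0710 kJ/K


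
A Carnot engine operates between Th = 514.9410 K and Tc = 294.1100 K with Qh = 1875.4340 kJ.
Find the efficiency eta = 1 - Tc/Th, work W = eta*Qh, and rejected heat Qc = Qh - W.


eta = 1 - 294.1100/514.9410 = 0.4288
W = 0.4288 * 1875.4340 = 804.2746 kJ
Qc = 1875.4340 - 804.2746 = 1071.1594 kJ

eta = 42.8847%, W = 804.2746 kJ, Qc = 1071.1594 kJ


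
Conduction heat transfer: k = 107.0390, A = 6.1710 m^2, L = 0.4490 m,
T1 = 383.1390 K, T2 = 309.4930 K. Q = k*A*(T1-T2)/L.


dT = 73.6460 K
Q = 107.0390 * 6.1710 * 73.6460 / 0.4490 = 108342.8890 W

108342.8890 W


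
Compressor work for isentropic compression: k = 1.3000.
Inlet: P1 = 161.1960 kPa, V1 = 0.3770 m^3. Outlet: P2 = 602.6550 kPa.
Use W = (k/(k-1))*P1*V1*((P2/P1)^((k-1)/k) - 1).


(k-1)/k = 0.2308
(P2/P1)^exp = 1.3557
W = 4.3333 * 161.1960 * 0.3770 * (1.3557 - 1) = 93.6713 kJ

93.6713 kJ


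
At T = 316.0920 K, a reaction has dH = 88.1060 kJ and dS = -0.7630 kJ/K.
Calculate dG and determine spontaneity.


T*dS = 316.0920 * -0.7630 = -241.1782 kJ
dG = 88.1060 + 241.1782 = 329.2842 kJ (non-spontaneous)

dG = 329.2842 kJ, non-spontaneous


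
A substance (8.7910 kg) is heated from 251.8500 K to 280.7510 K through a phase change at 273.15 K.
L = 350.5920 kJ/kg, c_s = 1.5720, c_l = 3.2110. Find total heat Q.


Q1 (sensible, solid) = 8.7910 * 1.5720 * 21.3000 = 294.3543 kJ
Q2 (latent) = 8.7910 * 350.5920 = 3082.0543 kJ
Q3 (sensible, liquid) = 8.7910 * 3.2110 * 7.6010 = 214.5603 kJ
Q_total = 3590.9689 kJ

3590.9689 kJ


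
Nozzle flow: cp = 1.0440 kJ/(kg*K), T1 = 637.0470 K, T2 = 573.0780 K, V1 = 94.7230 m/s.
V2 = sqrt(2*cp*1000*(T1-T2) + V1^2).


dT = 63.9690 K
2*cp*1000*dT = 133567.2720
V1^2 = 8972.4467
V2 = sqrt(142539.7187) = 377.5443 m/s

377.5443 m/s


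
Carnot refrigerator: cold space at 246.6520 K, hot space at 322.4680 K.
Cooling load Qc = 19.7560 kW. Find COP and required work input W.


COP = 246.6520 / 75.8160 = 3.2533
W = 19.7560 / 3.2533 = 6.0726 kW

COP = 3.2533, W = 6.0726 kW


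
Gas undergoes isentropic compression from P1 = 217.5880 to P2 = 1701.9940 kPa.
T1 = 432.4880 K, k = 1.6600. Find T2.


(k-1)/k = 0.3976
(P2/P1)^exp = 2.2656
T2 = 432.4880 * 2.2656 = 979.8299 K

979.8299 K


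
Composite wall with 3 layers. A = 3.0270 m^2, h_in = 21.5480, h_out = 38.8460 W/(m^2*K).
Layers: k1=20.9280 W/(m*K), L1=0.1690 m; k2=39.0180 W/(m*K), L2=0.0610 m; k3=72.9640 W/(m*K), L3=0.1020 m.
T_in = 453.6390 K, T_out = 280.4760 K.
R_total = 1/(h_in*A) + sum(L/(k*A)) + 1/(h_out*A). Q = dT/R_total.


R_conv_in = 1/(21.5480*3.0270) = 0.0153
R_1 = 0.1690/(20.9280*3.0270) = 0.0027
R_2 = 0.0610/(39.0180*3.0270) = 0.0005
R_3 = 0.1020/(72.9640*3.0270) = 0.0005
R_conv_out = 1/(38.8460*3.0270) = 0.0085
R_total = 0.0275 K/W
Q = 173.1630 / 0.0275 = 6301.0123 W

R_total = 0.0275 K/W, Q = 6301.0123 W


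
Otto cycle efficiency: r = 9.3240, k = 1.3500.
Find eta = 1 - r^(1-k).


r^(k-1) = 2.1845
eta = 1 - 1/2.1845 = 0.5422 = 54.2239%

54.2239%


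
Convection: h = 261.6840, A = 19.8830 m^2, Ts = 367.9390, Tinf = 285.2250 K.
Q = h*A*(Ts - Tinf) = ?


dT = 82.7140 K
Q = 261.6840 * 19.8830 * 82.7140 = 430366.1507 W

430366.1507 W


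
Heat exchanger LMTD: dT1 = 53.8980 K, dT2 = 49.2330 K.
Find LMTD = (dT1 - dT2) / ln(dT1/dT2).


dT1/dT2 = 1.0948
ln(dT1/dT2) = 0.0905
LMTD = 4.6650 / 0.0905 = 51.5303 K

51.5303 K


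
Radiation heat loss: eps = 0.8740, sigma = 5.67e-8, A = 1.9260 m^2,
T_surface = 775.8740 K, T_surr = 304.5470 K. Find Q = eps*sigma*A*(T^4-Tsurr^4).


T^4 = 3.6238e+11
Tsurr^4 = 8.6024e+09
Q = 0.8740 * 5.67e-8 * 1.9260 * 3.5378e+11 = 33766.1659 W

33766.1659 W


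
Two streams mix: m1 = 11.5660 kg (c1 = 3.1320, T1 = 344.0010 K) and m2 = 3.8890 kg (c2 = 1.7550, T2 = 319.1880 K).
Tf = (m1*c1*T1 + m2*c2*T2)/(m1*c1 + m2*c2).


num = 14639.8575
den = 43.0499
Tf = 340.0671 K

340.0671 K


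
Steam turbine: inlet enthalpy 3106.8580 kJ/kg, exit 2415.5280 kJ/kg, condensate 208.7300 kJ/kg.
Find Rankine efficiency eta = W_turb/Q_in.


W = 691.3300 kJ/kg
Q_in = 2898.1280 kJ/kg
eta = 0.2385 = 23.8544%

eta = 23.8544%


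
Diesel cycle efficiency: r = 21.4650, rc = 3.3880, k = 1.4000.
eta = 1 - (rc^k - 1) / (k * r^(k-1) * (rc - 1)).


r^(k-1) = 3.4095
rc^k = 5.5198
eta = 0.6035 = 60.3483%

60.3483%


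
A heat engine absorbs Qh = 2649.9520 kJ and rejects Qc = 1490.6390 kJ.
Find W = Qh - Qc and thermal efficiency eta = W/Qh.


W = 2649.9520 - 1490.6390 = 1159.3130 kJ
eta = 1159.3130 / 2649.9520 = 0.4375 = 43.7485%

W = 1159.3130 kJ, eta = 43.7485%


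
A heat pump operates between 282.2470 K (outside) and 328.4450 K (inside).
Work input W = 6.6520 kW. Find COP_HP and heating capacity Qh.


COP = 328.4450 / 46.1980 = 7.1095
Qh = 7.1095 * 6.6520 = 47.2924 kW

COP = 7.1095, Qh = 47.2924 kW


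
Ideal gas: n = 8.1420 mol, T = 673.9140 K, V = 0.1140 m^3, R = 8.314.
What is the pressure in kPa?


P = nRT/V = 8.1420 * 8.314 * 673.9140 / 0.1140
= 45618.9827 / 0.1140 = 400166.5153 Pa = 400.1665 kPa

400.1665 kPa


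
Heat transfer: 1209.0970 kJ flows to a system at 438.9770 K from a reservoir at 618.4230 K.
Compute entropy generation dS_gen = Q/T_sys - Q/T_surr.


dS_sys = 1209.0970/438.9770 = 2.7544 kJ/K
dS_surr = -1209.0970/618.4230 = -1.9551 kJ/K
dS_gen = 2.7544 - 1.9551 = 0.7992 kJ/K (irreversible)

dS_gen = 0.7992 kJ/K, irreversible


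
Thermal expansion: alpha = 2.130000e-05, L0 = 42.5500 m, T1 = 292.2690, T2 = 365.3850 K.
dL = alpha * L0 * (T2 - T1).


dT = 73.1160 K
dL = 2.130000e-05 * 42.5500 * 73.1160 = 0.066266 m
L_final = 42.616266 m

dL = 0.066266 m


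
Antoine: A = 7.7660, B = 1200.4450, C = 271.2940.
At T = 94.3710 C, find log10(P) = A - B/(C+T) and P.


C+T = 365.6650
B/(C+T) = 3.2829
log10(P) = 7.7660 - 3.2829 = 4.4831
P = 10^4.4831 = 30415.2072 mmHg

30415.2072 mmHg


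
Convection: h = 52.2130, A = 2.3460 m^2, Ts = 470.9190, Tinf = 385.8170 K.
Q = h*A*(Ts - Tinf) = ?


dT = 85.1020 K
Q = 52.2130 * 2.3460 * 85.1020 = 10424.2885 W

10424.2885 W


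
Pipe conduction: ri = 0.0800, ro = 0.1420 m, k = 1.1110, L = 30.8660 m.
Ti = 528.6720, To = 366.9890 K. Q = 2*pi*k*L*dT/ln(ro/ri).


dT = 161.6830 K
ln(ro/ri) = 0.5738
Q = 2*pi*1.1110*30.8660*161.6830 / 0.5738 = 60712.4521 W

60712.4521 W


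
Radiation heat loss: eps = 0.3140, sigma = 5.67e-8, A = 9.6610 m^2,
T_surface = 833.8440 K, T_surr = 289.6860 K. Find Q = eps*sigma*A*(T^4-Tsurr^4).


T^4 = 4.8344e+11
Tsurr^4 = 7.0422e+09
Q = 0.3140 * 5.67e-8 * 9.6610 * 4.7639e+11 = 81940.9724 W

81940.9724 W


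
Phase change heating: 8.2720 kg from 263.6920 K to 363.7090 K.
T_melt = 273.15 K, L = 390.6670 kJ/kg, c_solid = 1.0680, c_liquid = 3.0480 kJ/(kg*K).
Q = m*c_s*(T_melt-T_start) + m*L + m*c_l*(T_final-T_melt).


Q1 (sensible, solid) = 8.2720 * 1.0680 * 9.4580 = 83.5567 kJ
Q2 (latent) = 8.2720 * 390.6670 = 3231.5974 kJ
Q3 (sensible, liquid) = 8.2720 * 3.0480 * 90.5590 = 2283.2691 kJ
Q_total = 5598.4232 kJ

5598.4232 kJ


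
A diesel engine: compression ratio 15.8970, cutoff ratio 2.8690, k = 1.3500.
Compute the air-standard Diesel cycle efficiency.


r^(k-1) = 2.6331
rc^k = 4.1489
eta = 0.5260 = 52.6020%

52.6020%


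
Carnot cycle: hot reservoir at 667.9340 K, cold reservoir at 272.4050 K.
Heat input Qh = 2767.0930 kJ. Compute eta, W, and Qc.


eta = 1 - 272.4050/667.9340 = 0.5922
W = 0.5922 * 2767.0930 = 1638.5833 kJ
Qc = 2767.0930 - 1638.5833 = 1128.5097 kJ

eta = 59.2168%, W = 1638.5833 kJ, Qc = 1128.5097 kJ


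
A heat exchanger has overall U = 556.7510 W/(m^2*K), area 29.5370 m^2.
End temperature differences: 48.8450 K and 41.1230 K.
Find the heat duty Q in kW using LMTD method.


LMTD = 44.8733 K
Q = 556.7510 * 29.5370 * 44.8733 = 737930.6931 W = 737.9307 kW

737.9307 kW


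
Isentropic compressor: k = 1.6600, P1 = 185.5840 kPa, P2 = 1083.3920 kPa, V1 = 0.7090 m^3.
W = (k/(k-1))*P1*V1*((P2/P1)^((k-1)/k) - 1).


(k-1)/k = 0.3976
(P2/P1)^exp = 2.0167
W = 2.5152 * 185.5840 * 0.7090 * (2.0167 - 1) = 336.4839 kJ

336.4839 kJ


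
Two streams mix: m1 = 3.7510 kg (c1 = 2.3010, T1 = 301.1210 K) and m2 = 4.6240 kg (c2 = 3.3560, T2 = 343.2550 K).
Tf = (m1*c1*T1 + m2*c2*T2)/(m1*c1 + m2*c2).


num = 7925.6712
den = 24.1492
Tf = 328.1961 K

328.1961 K


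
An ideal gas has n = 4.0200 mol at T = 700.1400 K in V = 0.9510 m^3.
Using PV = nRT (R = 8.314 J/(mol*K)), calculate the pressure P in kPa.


P = nRT/V = 4.0200 * 8.314 * 700.1400 / 0.9510
= 23400.2751 / 0.9510 = 24605.9675 Pa = 24.6060 kPa

24.6060 kPa


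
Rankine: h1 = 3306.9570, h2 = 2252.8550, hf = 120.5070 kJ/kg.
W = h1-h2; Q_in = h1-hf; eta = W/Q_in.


W = 1054.1020 kJ/kg
Q_in = 3186.4500 kJ/kg
eta = 0.3308 = 33.0808%

eta = 33.0808%


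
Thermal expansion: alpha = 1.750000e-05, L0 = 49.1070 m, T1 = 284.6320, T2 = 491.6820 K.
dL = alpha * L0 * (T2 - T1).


dT = 207.0500 K
dL = 1.750000e-05 * 49.1070 * 207.0500 = 0.177933 m
L_final = 49.284933 m

dL = 0.177933 m


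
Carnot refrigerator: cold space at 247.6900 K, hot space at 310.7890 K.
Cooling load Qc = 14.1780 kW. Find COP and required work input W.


COP = 247.6900 / 63.0990 = 3.9254
W = 14.1780 / 3.9254 = 3.6118 kW

COP = 3.9254, W = 3.6118 kW


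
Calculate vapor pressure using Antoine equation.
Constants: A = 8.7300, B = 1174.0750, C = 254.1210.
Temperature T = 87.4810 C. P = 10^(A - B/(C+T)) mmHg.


C+T = 341.6020
B/(C+T) = 3.4370
log10(P) = 8.7300 - 3.4370 = 5.2930
P = 10^5.2930 = 196350.6837 mmHg

196350.6837 mmHg


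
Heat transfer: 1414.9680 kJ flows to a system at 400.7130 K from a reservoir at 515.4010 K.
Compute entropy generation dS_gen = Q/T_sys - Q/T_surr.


dS_sys = 1414.9680/400.7130 = 3.5311 kJ/K
dS_surr = -1414.9680/515.4010 = -2.7454 kJ/K
dS_gen = 3.5311 - 2.7454 = 0.7858 kJ/K (irreversible)

dS_gen = 0.7858 kJ/K, irreversible


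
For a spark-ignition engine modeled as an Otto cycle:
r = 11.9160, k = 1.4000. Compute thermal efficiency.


r^(k-1) = 2.6943
eta = 1 - 1/2.6943 = 0.6289 = 62.8851%

62.8851%


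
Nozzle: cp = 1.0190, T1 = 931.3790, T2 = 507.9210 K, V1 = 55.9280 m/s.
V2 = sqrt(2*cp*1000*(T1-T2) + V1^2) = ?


dT = 423.4580 K
2*cp*1000*dT = 863007.4040
V1^2 = 3127.9412
V2 = sqrt(866135.3452) = 930.6639 m/s

930.6639 m/s


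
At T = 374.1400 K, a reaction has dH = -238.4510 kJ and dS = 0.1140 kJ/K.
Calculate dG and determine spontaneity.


T*dS = 374.1400 * 0.1140 = 42.6520 kJ
dG = -238.4510 - 42.6520 = -281.1030 kJ (spontaneous)

dG = -281.1030 kJ, spontaneous


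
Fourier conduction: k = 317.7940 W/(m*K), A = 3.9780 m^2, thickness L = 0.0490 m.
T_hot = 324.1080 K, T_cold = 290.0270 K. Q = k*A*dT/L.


dT = 34.0810 K
Q = 317.7940 * 3.9780 * 34.0810 / 0.0490 = 879279.0415 W

879279.0415 W
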